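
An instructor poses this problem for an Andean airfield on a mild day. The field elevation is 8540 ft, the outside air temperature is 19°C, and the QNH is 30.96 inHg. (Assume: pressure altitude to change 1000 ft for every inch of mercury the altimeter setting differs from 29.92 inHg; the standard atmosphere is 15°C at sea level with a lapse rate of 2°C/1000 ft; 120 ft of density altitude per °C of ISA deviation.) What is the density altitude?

Pressure altitude = 8540 + (29.92 − 30.96) × 1000 = 8540 + (-1040) = 7500 ft.
ISA temperature at 7500 ft = 15 − 2 × (7500/1000) = 0°C.
ISA deviation = 19 − 0 = +19°C.
Density altitude = 7500 + 120 × (19) = 9780 ft.

9780 ft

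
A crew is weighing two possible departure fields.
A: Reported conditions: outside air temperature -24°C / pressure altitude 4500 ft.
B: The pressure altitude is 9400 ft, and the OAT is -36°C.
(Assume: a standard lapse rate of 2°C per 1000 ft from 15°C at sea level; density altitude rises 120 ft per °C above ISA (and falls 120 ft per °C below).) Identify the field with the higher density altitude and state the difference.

B by 4636 ft

A: ISA temp = 6°C, deviation -30°C, DA = 4500 + 120 × (-30) = 900 ft.
B: ISA temp = -3.8°C, deviation -32.2°C, DA = 9400 + 120 × (-32.2) = 5536 ft.
B is higher by 5536 − 900 = 4636 ft.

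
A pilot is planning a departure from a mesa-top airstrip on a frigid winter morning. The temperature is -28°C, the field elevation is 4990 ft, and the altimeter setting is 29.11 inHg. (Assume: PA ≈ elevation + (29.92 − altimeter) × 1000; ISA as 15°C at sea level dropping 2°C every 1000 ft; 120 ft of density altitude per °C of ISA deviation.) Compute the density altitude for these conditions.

2032 ft

Pressure altitude = 4990 + (29.92 − 29.11) × 1000 = 4990 + (+810) = 5800 ft.
ISA temperature at 5800 ft = 15 − 2 × (5800/1000) = 3.4°C.
ISA deviation = -28 − 3.4 = -31.4°C.
Density altitude = 5800 + 120 × (-31.4) = 2032 ft.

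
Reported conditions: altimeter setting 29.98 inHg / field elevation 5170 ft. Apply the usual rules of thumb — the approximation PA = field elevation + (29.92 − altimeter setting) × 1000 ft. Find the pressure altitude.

Pressure correction = (29.92 − 29.98) × 1000 = -60 ft.
Pressure altitude = 5170 + (-60) = 5110 ft.

5110 ft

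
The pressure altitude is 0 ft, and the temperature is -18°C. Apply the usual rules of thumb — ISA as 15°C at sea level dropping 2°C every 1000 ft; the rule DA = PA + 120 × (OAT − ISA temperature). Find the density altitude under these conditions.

ISA temperature at 0 ft = 15 − 2 × (0/1000) = 15°C.
ISA deviation = -18 − 15 = -33°C.
Density altitude = 0 + 120 × (-33) = 0 + (-3960) = -3960 ft.

-3960 ft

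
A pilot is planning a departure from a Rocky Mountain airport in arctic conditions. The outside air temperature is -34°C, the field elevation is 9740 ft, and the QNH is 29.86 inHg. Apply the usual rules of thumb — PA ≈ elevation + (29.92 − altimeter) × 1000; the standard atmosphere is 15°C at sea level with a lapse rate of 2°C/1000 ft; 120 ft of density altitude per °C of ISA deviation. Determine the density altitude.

Pressure altitude = 9740 + (29.92 − 29.86) × 1000 = 9740 + (+60) = 9800 ft.
ISA temperature at 9800 ft = 15 − 2 × (9800/1000) = -4.6°C.
ISA deviation = -34 − (-4.6) = -29.4°C.
Density altitude = 9800 + 120 × (-29.4) = 6272 ft.

6272 ft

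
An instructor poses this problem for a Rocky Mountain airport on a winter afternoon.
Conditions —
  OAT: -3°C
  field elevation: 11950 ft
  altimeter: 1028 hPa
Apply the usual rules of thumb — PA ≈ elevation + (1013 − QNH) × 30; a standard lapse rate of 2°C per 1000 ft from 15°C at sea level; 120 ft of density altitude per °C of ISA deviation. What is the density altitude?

Pressure altitude = 11950 + (1013 − 1028) × 30 = 11950 + (-450) = 11500 ft.
ISA temperature at 11500 ft = 15 − 2 × (11500/1000) = -8°C.
ISA deviation = -3 − (-8) = +5°C.
Density altitude = 11500 + 120 × (5) = 12100 ft.

12100 ft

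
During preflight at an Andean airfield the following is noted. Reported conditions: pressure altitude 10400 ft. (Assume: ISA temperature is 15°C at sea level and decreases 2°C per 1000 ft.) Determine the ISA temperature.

-5.8°C

ISA temperature = 15 − 2 × (10400/1000) = 15 − 20.8 = -5.8°C.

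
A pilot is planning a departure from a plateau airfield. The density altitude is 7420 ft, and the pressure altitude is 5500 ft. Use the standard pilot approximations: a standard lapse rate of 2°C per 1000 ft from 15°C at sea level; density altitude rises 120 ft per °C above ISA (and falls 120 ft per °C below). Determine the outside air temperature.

Density altitude − pressure altitude = 7420 − 5500 = +1920 ft.
At 120 ft/°C that is an ISA deviation of 1920/120 = +16°C.
ISA temperature at 5500 ft = 15 − 2 × (5500/1000) = 4°C.
OAT = ISA + deviation = 4 + (+16) = 20°C.

20°C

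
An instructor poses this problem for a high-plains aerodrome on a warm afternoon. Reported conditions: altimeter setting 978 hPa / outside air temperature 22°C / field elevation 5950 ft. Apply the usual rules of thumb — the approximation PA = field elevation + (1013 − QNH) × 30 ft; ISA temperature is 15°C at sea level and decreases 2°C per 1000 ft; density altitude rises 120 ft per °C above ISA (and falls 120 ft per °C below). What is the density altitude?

Pressure altitude = 5950 + (1013 − 978) × 30 = 5950 + (+1050) = 7000 ft.
ISA temperature at 7000 ft = 15 − 2 × (7000/1000) = 1°C.
ISA deviation = 22 − 1 = +21°C.
Density altitude = 7000 + 120 × (21) = 9520 ft.

9520 ft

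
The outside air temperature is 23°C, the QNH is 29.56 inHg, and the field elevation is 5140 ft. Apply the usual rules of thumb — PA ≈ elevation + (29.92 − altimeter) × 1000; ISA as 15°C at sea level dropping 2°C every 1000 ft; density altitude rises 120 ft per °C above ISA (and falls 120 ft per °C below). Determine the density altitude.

Pressure altitude = 5140 + (29.92 − 29.56) × 1000 = 5140 + (+360) = 5500 ft.
ISA temperature at 5500 ft = 15 − 2 × (5500/1000) = 4°C.
ISA deviation = 23 − 4 = +19°C.
Density altitude = 5500 + 120 × (19) = 7780 ft.

7780 ft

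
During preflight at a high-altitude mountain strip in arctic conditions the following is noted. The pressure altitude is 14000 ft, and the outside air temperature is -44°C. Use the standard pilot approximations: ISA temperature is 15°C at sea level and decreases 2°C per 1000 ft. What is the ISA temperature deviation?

ISA temperature at 14000 ft = 15 − 2 × (14000/1000) = -13°C.
Deviation = OAT − ISA = -44 − (-13) = -31°C.

ISA-31°C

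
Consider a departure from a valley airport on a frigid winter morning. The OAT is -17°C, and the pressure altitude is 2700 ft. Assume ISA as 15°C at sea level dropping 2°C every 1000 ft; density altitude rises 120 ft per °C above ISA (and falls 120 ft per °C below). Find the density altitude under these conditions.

ISA temperature at 2700 ft = 15 − 2 × (2700/1000) = 9.6°C.
ISA deviation = -17 − 9.6 = -26.6°C.
Density altitude = 2700 + 120 × (-26.6) = 2700 + (-3192) = -492 ft.

-492 ft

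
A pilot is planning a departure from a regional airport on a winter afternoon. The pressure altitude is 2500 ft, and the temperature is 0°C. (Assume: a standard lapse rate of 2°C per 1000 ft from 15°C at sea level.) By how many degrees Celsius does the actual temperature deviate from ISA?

ISA temperature at 2500 ft = 15 − 2 × (2500/1000) = 10°C.
Deviation = OAT − ISA = 0 − 10 = -10°C.

ISA-10°C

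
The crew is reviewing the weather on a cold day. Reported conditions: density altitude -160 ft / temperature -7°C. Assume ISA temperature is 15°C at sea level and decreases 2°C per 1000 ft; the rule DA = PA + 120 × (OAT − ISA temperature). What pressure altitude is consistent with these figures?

2000 ft

DA = PA + 120 × (OAT − (15 − 2·PA/1000)) = PA + 120·OAT − 1800 + 0.24·PA = 1.24·PA + 120·OAT − 1800.
So 1.24·PA = -160 − 120 × (-7) + 1800 = 2480.
PA = 2480 / 1.24 = 2000 ft.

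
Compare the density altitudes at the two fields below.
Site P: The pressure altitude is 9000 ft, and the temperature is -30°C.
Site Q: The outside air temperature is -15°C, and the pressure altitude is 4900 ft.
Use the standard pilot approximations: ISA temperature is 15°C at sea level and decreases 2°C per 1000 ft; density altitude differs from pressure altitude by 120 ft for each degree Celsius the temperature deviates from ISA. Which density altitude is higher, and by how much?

Site P: ISA temp = -3°C, deviation -27°C, DA = 9000 + 120 × (-27) = 5760 ft.
Site Q: ISA temp = 5.2°C, deviation -20.2°C, DA = 4900 + 120 × (-20.2) = 2476 ft.
Site P is higher by 5760 − 2476 = 3284 ft.

Site P by 3284 ft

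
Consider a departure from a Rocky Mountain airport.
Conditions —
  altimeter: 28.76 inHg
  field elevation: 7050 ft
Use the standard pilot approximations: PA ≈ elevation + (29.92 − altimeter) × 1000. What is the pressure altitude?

Pressure correction = (29.92 − 28.76) × 1000 = +1160 ft.
Pressure altitude = 7050 + (+1160) = 8210 ft.

8210 ft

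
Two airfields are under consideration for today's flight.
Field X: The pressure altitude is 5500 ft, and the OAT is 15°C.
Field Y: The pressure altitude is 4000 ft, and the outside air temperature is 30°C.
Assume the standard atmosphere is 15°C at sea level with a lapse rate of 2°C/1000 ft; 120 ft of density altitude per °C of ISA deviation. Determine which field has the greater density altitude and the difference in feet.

Field X by 60 ft

Field X: ISA temp = 4°C, deviation +11°C, DA = 5500 + 120 × 11 = 6820 ft.
Field Y: ISA temp = 7°C, deviation +23°C, DA = 4000 + 120 × 23 = 6760 ft.
Field X is higher by 6820 − 6760 = 60 ft.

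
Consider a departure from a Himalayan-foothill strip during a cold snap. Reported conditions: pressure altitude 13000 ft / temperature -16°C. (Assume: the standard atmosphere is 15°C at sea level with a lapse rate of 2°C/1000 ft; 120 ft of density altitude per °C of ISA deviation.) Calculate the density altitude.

12400 ft

ISA temperature at 13000 ft = 15 − 2 × (13000/1000) = -11°C.
ISA deviation = -16 − (-11) = -5°C.
Density altitude = 13000 + 120 × (-5) = 13000 + (-600) = 12400 ft.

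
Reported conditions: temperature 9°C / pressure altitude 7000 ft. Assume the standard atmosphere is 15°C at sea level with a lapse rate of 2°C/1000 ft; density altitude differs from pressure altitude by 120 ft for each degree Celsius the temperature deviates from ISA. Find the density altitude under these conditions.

7960 ft

ISA temperature at 7000 ft = 15 − 2 × (7000/1000) = 1°C.
ISA deviation = 9 − 1 = +8°C.
Density altitude = 7000 + 120 × (8) = 7000 + (+960) = 7960 ft.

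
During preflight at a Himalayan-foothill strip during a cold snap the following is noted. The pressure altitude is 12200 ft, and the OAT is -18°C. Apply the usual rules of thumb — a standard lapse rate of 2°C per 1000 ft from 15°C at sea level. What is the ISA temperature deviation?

ISA-8.6°C

ISA temperature at 12200 ft = 15 − 2 × (12200/1000) = -9.4°C.
Deviation = OAT − ISA = -18 − (-9.4) = -8.6°C.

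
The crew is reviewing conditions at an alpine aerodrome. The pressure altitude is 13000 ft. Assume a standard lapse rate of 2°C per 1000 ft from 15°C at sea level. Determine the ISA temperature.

ISA temperature = 15 − 2 × (13000/1000) = 15 − 26 = -11°C.

-11°C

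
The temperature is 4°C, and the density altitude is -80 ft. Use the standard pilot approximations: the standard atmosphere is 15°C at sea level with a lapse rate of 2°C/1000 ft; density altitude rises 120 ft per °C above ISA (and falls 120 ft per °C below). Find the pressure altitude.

1000 ft

DA = PA + 120 × (OAT − (15 − 2·PA/1000)) = PA + 120·OAT − 1800 + 0.24·PA = 1.24·PA + 120·OAT − 1800.
So 1.24·PA = -80 − 120 × 4 + 1800 = 1240.
PA = 1240 / 1.24 = 1000 ft.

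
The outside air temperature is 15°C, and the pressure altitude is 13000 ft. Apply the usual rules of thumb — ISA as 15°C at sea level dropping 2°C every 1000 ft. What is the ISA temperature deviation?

ISA temperature at 13000 ft = 15 − 2 × (13000/1000) = -11°C.
Deviation = OAT − ISA = 15 − (-11) = +26°C.

ISA+26°C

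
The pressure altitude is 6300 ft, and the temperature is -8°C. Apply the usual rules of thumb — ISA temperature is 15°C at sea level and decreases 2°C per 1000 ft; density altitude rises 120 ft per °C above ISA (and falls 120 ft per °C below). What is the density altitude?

ISA temperature at 6300 ft = 15 − 2 × (6300/1000) = 2.4°C.
ISA deviation = -8 − 2.4 = -10.4°C.
Density altitude = 6300 + 120 × (-10.4) = 6300 + (-1248) = 5052 ft.

5052 ft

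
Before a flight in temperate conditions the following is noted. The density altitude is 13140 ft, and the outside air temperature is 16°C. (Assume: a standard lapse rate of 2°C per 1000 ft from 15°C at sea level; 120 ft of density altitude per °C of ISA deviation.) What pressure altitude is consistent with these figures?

10500 ft

DA = PA + 120 × (OAT − (15 − 2·PA/1000)) = PA + 120·OAT − 1800 + 0.24·PA = 1.24·PA + 120·OAT − 1800.
So 1.24·PA = 13140 − 120 × 16 + 1800 = 13020.
PA = 13020 / 1.24 = 10500 ft.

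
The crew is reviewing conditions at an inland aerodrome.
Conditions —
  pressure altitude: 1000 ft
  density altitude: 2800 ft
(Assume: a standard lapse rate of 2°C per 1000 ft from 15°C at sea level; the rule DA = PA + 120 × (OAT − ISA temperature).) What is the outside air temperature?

28°C

Density altitude − pressure altitude = 2800 − 1000 = +1800 ft.
At 120 ft/°C that is an ISA deviation of 1800/120 = +15°C.
ISA temperature at 1000 ft = 15 − 2 × (1000/1000) = 13°C.
OAT = ISA + deviation = 13 + (+15) = 28°C.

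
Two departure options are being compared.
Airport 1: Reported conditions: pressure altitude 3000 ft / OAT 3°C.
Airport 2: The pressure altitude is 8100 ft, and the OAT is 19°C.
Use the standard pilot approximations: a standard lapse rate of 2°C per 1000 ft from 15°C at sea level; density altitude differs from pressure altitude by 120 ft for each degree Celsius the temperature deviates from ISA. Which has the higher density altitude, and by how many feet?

Airport 2 by 8244 ft

Airport 1: ISA temp = 9°C, deviation -6°C, DA = 3000 + 120 × (-6) = 2280 ft.
Airport 2: ISA temp = -1.2°C, deviation +20.2°C, DA = 8100 + 120 × 20.2 = 10524 ft.
Airport 2 is higher by 10524 − 2280 = 8244 ft.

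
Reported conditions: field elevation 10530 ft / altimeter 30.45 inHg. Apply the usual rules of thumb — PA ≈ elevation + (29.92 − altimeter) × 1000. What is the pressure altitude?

Pressure correction = (29.92 − 30.45) × 1000 = -530 ft.
Pressure altitude = 10530 + (-530) = 10000 ft.

10000 ft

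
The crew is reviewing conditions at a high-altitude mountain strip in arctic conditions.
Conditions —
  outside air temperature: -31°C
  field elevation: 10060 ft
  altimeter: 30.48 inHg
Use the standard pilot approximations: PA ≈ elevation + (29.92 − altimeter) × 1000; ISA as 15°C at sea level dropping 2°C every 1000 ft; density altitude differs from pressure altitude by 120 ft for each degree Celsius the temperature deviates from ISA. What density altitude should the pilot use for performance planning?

Pressure altitude = 10060 + (29.92 − 30.48) × 1000 = 10060 + (-560) = 9500 ft.
ISA temperature at 9500 ft = 15 − 2 × (9500/1000) = -4°C.
ISA deviation = -31 − (-4) = -27°C.
Density altitude = 9500 + 120 × (-27) = 6260 ft.

6260 ft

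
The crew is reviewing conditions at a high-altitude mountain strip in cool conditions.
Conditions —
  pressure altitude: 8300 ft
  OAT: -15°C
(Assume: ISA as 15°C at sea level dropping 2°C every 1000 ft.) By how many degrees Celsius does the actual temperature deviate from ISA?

ISA temperature at 8300 ft = 15 − 2 × (8300/1000) = -1.6°C.
Deviation = OAT − ISA = -15 − (-1.6) = -13.4°C.

ISA-13.4°C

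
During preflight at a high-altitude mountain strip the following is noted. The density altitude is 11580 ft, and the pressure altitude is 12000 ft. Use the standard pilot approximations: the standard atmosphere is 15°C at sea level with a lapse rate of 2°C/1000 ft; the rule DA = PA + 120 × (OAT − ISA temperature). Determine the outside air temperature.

Density altitude − pressure altitude = 11580 − 12000 = -420 ft.
At 120 ft/°C that is an ISA deviation of -420/120 = -3.5°C.
ISA temperature at 12000 ft = 15 − 2 × (12000/1000) = -9°C.
OAT = ISA + deviation = -9 + (-3.5) = -12.5°C.

-12.5°C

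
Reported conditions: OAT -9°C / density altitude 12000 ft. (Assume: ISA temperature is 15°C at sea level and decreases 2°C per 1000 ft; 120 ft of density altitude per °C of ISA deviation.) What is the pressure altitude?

DA = PA + 120 × (OAT − (15 − 2·PA/1000)) = PA + 120·OAT − 1800 + 0.24·PA = 1.24·PA + 120·OAT − 1800.
So 1.24·PA = 12000 − 120 × (-9) + 1800 = 14880.
PA = 14880 / 1.24 = 12000 ft.

12000 ft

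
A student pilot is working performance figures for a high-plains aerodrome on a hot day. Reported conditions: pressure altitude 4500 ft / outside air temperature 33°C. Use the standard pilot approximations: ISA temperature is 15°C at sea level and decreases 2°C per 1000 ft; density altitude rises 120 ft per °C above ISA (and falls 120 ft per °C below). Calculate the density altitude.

ISA temperature at 4500 ft = 15 − 2 × (4500/1000) = 6°C.
ISA deviation = 33 − 6 = +27°C.
Density altitude = 4500 + 120 × (27) = 4500 + (+3240) = 7740 ft.

7740 ft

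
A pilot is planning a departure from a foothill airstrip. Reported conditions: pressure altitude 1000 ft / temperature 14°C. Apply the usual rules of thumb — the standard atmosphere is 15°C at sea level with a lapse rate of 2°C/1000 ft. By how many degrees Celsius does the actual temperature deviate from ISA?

ISA+1°C

ISA temperature at 1000 ft = 15 − 2 × (1000/1000) = 13°C.
Deviation = OAT − ISA = 14 − 13 = +1°C.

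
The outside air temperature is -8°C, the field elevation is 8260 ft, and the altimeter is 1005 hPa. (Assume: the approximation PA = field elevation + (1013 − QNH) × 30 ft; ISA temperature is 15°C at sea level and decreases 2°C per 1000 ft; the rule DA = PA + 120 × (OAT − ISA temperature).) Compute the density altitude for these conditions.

Pressure altitude = 8260 + (1013 − 1005) × 30 = 8260 + (+240) = 8500 ft.
ISA temperature at 8500 ft = 15 − 2 × (8500/1000) = -2°C.
ISA deviation = -8 − (-2) = -6°C.
Density altitude = 8500 + 120 × (-6) = 7780 ft.

7780 ft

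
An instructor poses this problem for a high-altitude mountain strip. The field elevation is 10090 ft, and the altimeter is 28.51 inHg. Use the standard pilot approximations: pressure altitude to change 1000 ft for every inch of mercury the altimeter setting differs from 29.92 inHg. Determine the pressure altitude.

11500 ft

Pressure correction = (29.92 − 28.51) × 1000 = +1410 ft.
Pressure altitude = 10090 + (+1410) = 11500 ft.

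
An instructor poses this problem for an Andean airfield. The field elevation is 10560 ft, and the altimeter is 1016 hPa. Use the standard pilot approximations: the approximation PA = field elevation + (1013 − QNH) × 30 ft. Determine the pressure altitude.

Pressure correction = (1013 − 1016) × 30 = -90 ft.
Pressure altitude = 10560 + (-90) = 10470 ft.

10470 ft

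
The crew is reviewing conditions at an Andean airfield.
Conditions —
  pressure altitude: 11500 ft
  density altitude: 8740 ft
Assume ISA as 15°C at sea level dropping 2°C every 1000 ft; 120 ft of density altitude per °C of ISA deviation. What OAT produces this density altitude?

Density altitude − pressure altitude = 8740 − 11500 = -2760 ft.
At 120 ft/°C that is an ISA deviation of -2760/120 = -23°C.
ISA temperature at 11500 ft = 15 − 2 × (11500/1000) = -8°C.
OAT = ISA + deviation = -8 + (-23) = -31°C.

-31°C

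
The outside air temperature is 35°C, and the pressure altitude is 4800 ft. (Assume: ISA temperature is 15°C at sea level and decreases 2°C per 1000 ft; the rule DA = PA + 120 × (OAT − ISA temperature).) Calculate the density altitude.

8352 ft

ISA temperature at 4800 ft = 15 − 2 × (4800/1000) = 5.4°C.
ISA deviation = 35 − 5.4 = +29.6°C.
Density altitude = 4800 + 120 × (29.6) = 4800 + (+3552) = 8352 ft.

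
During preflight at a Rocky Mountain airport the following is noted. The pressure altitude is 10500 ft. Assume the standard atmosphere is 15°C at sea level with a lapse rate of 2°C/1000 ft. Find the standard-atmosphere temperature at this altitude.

-6°C

ISA temperature = 15 − 2 × (10500/1000) = 15 − 21 = -6°C.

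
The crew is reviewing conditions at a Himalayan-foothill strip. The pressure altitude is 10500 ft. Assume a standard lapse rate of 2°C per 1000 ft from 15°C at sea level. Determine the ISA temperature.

-6°C

ISA temperature = 15 − 2 × (10500/1000) = 15 − 21 = -6°C.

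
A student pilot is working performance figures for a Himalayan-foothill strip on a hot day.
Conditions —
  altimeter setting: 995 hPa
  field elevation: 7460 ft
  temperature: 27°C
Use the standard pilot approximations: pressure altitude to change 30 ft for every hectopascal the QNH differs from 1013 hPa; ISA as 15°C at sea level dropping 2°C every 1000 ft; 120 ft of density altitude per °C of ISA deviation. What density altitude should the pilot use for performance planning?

11360 ft

Pressure altitude = 7460 + (1013 − 995) × 30 = 7460 + (+540) = 8000 ft.
ISA temperature at 8000 ft = 15 − 2 × (8000/1000) = -1°C.
ISA deviation = 27 − (-1) = +28°C.
Density altitude = 8000 + 120 × (28) = 11360 ft.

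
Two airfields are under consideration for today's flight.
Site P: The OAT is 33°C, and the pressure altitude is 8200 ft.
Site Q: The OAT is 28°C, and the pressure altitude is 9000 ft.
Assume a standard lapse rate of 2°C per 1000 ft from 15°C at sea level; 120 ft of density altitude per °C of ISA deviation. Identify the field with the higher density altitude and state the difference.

Site Q by 392 ft

Site P: ISA temp = -1.4°C, deviation +34.4°C, DA = 8200 + 120 × 34.4 = 12328 ft.
Site Q: ISA temp = -3°C, deviation +31°C, DA = 9000 + 120 × 31 = 12720 ft.
Site Q is higher by 12720 − 12328 = 392 ft.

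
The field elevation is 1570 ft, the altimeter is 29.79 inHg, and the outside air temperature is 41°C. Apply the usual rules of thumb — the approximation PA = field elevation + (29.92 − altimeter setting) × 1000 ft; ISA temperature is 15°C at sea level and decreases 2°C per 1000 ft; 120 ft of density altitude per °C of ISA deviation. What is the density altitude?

Pressure altitude = 1570 + (29.92 − 29.79) × 1000 = 1570 + (+130) = 1700 ft.
ISA temperature at 1700 ft = 15 − 2 × (1700/1000) = 11.6°C.
ISA deviation = 41 − 11.6 = +29.4°C.
Density altitude = 1700 + 120 × (29.4) = 5228 ft.

5228 ft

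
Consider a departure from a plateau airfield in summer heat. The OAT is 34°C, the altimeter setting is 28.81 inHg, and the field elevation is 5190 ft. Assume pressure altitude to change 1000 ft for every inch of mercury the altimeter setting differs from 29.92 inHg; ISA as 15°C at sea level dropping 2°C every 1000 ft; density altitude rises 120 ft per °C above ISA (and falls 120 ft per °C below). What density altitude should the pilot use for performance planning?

10092 ft

Pressure altitude = 5190 + (29.92 − 28.81) × 1000 = 5190 + (+1110) = 6300 ft.
ISA temperature at 6300 ft = 15 − 2 × (6300/1000) = 2.4°C.
ISA deviation = 34 − 2.4 = +31.6°C.
Density altitude = 6300 + 120 × (31.6) = 10092 ft.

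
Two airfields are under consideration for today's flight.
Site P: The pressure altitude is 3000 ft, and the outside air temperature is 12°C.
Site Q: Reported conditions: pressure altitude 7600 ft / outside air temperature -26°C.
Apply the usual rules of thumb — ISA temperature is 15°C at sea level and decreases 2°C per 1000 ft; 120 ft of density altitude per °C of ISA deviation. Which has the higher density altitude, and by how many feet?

Site Q by 1144 ft

Site P: ISA temp = 9°C, deviation +3°C, DA = 3000 + 120 × 3 = 3360 ft.
Site Q: ISA temp = -0.2°C, deviation -25.8°C, DA = 7600 + 120 × (-25.8) = 4504 ft.
Site Q is higher by 4504 − 3360 = 1144 ft.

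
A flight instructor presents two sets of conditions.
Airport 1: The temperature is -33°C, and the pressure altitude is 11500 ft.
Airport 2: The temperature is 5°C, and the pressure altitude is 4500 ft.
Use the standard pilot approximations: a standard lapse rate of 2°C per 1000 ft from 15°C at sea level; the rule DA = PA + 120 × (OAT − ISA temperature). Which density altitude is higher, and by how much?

Airport 1 by 4120 ft

Airport 1: ISA temp = -8°C, deviation -25°C, DA = 11500 + 120 × (-25) = 8500 ft.
Airport 2: ISA temp = 6°C, deviation -1°C, DA = 4500 + 120 × (-1) = 4380 ft.
Airport 1 is higher by 8500 − 4380 = 4120 ft.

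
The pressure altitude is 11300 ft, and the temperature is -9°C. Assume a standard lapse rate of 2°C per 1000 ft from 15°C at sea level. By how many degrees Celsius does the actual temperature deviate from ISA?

ISA-1.4°C

ISA temperature at 11300 ft = 15 − 2 × (11300/1000) = -7.6°C.
Deviation = OAT − ISA = -9 − (-7.6) = -1.4°C.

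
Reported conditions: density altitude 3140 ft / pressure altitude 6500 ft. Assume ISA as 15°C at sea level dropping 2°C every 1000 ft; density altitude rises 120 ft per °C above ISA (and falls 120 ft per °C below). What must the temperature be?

Density altitude − pressure altitude = 3140 − 6500 = -3360 ft.
At 120 ft/°C that is an ISA deviation of -3360/120 = -28°C.
ISA temperature at 6500 ft = 15 − 2 × (6500/1000) = 2°C.
OAT = ISA + deviation = 2 + (-28) = -26°C.

-26°C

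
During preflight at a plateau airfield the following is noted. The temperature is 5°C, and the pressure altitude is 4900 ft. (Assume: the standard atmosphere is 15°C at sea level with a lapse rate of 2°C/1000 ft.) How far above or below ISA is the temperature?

ISA-0.2°C

ISA temperature at 4900 ft = 15 − 2 × (4900/1000) = 5.2°C.
Deviation = OAT − ISA = 5 − 5.2 = -0.2°C.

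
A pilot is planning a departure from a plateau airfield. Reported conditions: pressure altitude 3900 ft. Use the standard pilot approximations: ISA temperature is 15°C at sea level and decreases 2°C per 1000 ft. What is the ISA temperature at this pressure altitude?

7.2°C

ISA temperature = 15 − 2 × (3900/1000) = 15 − 7.8 = 7.2°C.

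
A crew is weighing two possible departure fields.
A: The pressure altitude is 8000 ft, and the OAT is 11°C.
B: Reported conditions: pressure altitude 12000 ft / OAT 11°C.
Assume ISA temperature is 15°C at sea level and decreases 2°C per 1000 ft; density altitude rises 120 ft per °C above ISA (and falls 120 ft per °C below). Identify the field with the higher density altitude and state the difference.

A: ISA temp = -1°C, deviation +12°C, DA = 8000 + 120 × 12 = 9440 ft.
B: ISA temp = -9°C, deviation +20°C, DA = 12000 + 120 × 20 = 14400 ft.
B is higher by 14400 − 9440 = 4960 ft.

B by 4960 ft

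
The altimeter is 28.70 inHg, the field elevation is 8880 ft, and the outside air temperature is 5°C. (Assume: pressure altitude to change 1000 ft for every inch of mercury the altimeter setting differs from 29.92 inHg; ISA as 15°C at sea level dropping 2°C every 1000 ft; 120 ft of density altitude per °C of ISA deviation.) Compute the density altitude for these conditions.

Pressure altitude = 8880 + (29.92 − 28.70) × 1000 = 8880 + (+1220) = 10100 ft.
ISA temperature at 10100 ft = 15 − 2 × (10100/1000) = -5.2°C.
ISA deviation = 5 − (-5.2) = +10.2°C.
Density altitude = 10100 + 120 × (10.2) = 11324 ft.

11324 ft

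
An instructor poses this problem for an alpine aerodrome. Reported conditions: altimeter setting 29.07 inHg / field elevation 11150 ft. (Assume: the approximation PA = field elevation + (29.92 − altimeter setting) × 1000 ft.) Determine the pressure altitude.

12000 ft

Pressure correction = (29.92 − 29.07) × 1000 = +850 ft.
Pressure altitude = 11150 + (+850) = 12000 ft.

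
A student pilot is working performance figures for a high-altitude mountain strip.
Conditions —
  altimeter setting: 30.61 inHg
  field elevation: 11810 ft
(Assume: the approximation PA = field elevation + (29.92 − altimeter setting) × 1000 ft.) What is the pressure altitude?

11120 ft

Pressure correction = (29.92 − 30.61) × 1000 = -690 ft.
Pressure altitude = 11810 + (-690) = 11120 ft.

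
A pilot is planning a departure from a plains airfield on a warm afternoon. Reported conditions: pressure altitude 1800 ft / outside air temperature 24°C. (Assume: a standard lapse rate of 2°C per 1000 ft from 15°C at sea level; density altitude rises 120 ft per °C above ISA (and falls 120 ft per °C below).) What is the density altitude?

ISA temperature at 1800 ft = 15 − 2 × (1800/1000) = 11.4°C.
ISA deviation = 24 − 11.4 = +12.6°C.
Density altitude = 1800 + 120 × (12.6) = 1800 + (+1512) = 3312 ft.

3312 ft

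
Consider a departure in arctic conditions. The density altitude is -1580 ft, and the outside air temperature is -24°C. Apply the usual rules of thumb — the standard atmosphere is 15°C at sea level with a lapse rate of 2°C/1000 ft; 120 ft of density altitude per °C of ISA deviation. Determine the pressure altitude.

DA = PA + 120 × (OAT − (15 − 2·PA/1000)) = PA + 120·OAT − 1800 + 0.24·PA = 1.24·PA + 120·OAT − 1800.
So 1.24·PA = -1580 − 120 × (-24) + 1800 = 3100.
PA = 3100 / 1.24 = 2500 ft.

2500 ft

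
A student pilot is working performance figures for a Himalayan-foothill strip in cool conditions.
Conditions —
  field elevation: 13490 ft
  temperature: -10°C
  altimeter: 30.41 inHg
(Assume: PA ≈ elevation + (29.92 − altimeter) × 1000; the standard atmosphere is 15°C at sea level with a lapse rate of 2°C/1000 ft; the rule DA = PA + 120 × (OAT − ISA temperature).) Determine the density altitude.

13120 ft

Pressure altitude = 13490 + (29.92 − 30.41) × 1000 = 13490 + (-490) = 13000 ft.
ISA temperature at 13000 ft = 15 − 2 × (13000/1000) = -11°C.
ISA deviation = -10 − (-11) = +1°C.
Density altitude = 13000 + 120 × (1) = 13120 ft.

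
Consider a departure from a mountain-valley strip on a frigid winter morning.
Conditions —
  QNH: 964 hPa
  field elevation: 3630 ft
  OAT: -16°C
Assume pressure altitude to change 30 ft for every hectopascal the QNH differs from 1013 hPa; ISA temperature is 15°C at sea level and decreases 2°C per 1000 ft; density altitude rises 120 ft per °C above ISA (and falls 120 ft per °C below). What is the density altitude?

Pressure altitude = 3630 + (1013 − 964) × 30 = 3630 + (+1470) = 5100 ft.
ISA temperature at 5100 ft = 15 − 2 × (5100/1000) = 4.8°C.
ISA deviation = -16 − 4.8 = -20.8°C.
Density altitude = 5100 + 120 × (-20.8) = 2604 ft.

2604 ft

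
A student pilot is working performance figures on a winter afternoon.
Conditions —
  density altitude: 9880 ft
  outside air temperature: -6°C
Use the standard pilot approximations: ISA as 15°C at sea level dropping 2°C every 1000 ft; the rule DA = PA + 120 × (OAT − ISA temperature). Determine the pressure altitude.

10000 ft

DA = PA + 120 × (OAT − (15 − 2·PA/1000)) = PA + 120·OAT − 1800 + 0.24·PA = 1.24·PA + 120·OAT − 1800.
So 1.24·PA = 9880 − 120 × (-6) + 1800 = 12400.
PA = 12400 / 1.24 = 10000 ft.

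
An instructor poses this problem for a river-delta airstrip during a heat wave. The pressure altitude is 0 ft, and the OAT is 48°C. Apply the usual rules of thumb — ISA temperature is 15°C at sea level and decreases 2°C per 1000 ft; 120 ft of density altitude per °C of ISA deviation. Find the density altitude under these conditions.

ISA temperature at 0 ft = 15 − 2 × (0/1000) = 15°C.
ISA deviation = 48 − 15 = +33°C.
Density altitude = 0 + 120 × (33) = 0 + (+3960) = 3960 ft.

3960 ft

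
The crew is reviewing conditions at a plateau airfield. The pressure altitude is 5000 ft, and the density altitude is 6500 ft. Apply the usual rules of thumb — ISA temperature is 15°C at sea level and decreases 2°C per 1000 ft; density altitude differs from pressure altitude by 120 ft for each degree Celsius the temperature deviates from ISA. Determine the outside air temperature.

Density altitude − pressure altitude = 6500 − 5000 = +1500 ft.
At 120 ft/°C that is an ISA deviation of 1500/120 = +12.5°C.
ISA temperature at 5000 ft = 15 − 2 × (5000/1000) = 5°C.
OAT = ISA + deviation = 5 + (+12.5) = 17.5°C.

17.5°C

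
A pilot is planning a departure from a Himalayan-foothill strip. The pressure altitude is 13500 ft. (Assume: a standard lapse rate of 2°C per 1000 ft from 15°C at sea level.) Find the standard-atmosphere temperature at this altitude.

-12°C

ISA temperature = 15 − 2 × (13500/1000) = 15 − 27 = -12°C.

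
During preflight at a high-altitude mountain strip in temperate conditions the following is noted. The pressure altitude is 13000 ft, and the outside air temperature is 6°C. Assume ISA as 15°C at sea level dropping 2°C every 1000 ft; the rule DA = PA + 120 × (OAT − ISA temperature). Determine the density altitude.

ISA temperature at 13000 ft = 15 − 2 × (13000/1000) = -11°C.
ISA deviation = 6 − (-11) = +17°C.
Density altitude = 13000 + 120 × (17) = 13000 + (+2040) = 15040 ft.

15040 ft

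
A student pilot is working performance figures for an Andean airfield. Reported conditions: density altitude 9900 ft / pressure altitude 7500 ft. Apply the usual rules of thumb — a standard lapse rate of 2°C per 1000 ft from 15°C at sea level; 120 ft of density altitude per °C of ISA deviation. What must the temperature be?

Density altitude − pressure altitude = 9900 − 7500 = +2400 ft.
At 120 ft/°C that is an ISA deviation of 2400/120 = +20°C.
ISA temperature at 7500 ft = 15 − 2 × (7500/1000) = 0°C.
OAT = ISA + deviation = 0 + (+20) = 20°C.

20°C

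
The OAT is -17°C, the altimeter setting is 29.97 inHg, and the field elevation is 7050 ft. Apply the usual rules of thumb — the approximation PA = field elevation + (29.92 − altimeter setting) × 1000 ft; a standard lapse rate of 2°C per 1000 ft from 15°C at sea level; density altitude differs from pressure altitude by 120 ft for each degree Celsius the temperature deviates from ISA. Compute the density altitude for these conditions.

Pressure altitude = 7050 + (29.92 − 29.97) × 1000 = 7050 + (-50) = 7000 ft.
ISA temperature at 7000 ft = 15 − 2 × (7000/1000) = 1°C.
ISA deviation = -17 − 1 = -18°C.
Density altitude = 7000 + 120 × (-18) = 4840 ft.

4840 ft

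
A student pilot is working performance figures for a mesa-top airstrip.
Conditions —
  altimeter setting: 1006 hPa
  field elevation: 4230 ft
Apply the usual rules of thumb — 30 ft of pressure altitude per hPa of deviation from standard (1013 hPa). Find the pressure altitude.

4440 ft

Pressure correction = (1013 − 1006) × 30 = +210 ft.
Pressure altitude = 4230 + (+210) = 4440 ft.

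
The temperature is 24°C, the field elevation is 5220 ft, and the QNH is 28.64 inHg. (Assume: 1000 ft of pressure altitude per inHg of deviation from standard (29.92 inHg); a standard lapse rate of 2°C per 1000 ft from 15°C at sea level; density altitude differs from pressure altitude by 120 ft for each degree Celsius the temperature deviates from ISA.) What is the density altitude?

9140 ft

Pressure altitude = 5220 + (29.92 − 28.64) × 1000 = 5220 + (+1280) = 6500 ft.
ISA temperature at 6500 ft = 15 − 2 × (6500/1000) = 2°C.
ISA deviation = 24 − 2 = +22°C.
Density altitude = 6500 + 120 × (22) = 9140 ft.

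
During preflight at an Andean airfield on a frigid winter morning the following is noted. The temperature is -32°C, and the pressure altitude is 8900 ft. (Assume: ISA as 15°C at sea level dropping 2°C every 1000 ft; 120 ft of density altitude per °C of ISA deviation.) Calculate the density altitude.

ISA temperature at 8900 ft = 15 − 2 × (8900/1000) = -2.8°C.
ISA deviation = -32 − (-2.8) = -29.2°C.
Density altitude = 8900 + 120 × (-29.2) = 8900 + (-3504) = 5396 ft.

5396 ft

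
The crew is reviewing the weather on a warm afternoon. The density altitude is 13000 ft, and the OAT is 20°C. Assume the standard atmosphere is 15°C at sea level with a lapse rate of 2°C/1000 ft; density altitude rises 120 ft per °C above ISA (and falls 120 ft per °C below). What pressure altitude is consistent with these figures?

DA = PA + 120 × (OAT − (15 − 2·PA/1000)) = PA + 120·OAT − 1800 + 0.24·PA = 1.24·PA + 120·OAT − 1800.
So 1.24·PA = 13000 − 120 × 20 + 1800 = 12400.
PA = 12400 / 1.24 = 10000 ft.

10000 ft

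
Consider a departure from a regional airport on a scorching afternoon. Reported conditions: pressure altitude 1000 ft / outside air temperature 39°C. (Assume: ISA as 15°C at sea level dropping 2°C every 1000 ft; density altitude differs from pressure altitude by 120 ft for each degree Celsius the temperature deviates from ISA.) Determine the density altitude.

4120 ft

ISA temperature at 1000 ft = 15 − 2 × (1000/1000) = 13°C.
ISA deviation = 39 − 13 = +26°C.
Density altitude = 1000 + 120 × (26) = 1000 + (+3120) = 4120 ft.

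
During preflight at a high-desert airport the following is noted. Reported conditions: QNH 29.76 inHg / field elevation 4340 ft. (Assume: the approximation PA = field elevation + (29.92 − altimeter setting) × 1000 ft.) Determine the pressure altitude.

Pressure correction = (29.92 − 29.76) × 1000 = +160 ft.
Pressure altitude = 4340 + (+160) = 4500 ft.

4500 ft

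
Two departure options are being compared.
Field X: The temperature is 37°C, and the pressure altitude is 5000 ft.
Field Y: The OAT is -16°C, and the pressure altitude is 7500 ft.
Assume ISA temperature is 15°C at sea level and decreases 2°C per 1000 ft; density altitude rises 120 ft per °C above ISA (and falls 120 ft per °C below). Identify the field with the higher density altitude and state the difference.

Field X by 3260 ft

Field X: ISA temp = 5°C, deviation +32°C, DA = 5000 + 120 × 32 = 8840 ft.
Field Y: ISA temp = 0°C, deviation -16°C, DA = 7500 + 120 × (-16) = 5580 ft.
Field X is higher by 8840 − 5580 = 3260 ft.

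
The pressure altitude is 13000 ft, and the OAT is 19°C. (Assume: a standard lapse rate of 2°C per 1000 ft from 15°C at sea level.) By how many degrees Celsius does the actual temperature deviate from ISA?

ISA+30°C

ISA temperature at 13000 ft = 15 − 2 × (13000/1000) = -11°C.
Deviation = OAT − ISA = 19 − (-11) = +30°C.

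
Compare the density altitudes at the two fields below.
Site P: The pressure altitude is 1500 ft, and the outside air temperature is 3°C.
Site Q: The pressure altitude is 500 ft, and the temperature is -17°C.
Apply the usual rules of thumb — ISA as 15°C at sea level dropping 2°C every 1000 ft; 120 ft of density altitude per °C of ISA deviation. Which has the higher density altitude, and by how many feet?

Site P by 3640 ft

Site P: ISA temp = 12°C, deviation -9°C, DA = 1500 + 120 × (-9) = 420 ft.
Site Q: ISA temp = 14°C, deviation -31°C, DA = 500 + 120 × (-31) = -3220 ft.
Site P is higher by 420 − (-3220) = 3640 ft.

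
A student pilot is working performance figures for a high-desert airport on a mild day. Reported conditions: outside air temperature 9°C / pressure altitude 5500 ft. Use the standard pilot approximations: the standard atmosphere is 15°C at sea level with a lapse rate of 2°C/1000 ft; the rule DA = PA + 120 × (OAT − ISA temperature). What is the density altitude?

ISA temperature at 5500 ft = 15 − 2 × (5500/1000) = 4°C.
ISA deviation = 9 − 4 = +5°C.
Density altitude = 5500 + 120 × (5) = 5500 + (+600) = 6100 ft.

6100 ft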